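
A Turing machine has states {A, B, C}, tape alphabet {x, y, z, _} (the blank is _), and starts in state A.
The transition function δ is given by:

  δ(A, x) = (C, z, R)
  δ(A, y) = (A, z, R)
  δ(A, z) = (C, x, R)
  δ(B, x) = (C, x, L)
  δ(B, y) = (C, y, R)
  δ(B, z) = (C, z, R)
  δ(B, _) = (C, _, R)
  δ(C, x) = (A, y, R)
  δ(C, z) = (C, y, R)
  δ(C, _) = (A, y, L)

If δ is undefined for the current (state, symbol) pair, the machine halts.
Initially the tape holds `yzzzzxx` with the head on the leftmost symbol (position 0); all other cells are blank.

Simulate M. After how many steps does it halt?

9

state=A head=0 tape=[y]zzzzxx_   (A,y)→(A,z,R)
state=A head=1 tape=z[z]zzzxx_   (A,z)→(C,x,R)
state=C head=2 tape=zx[z]zzxx_   (C,z)→(C,y,R)
state=C head=3 tape=zxy[z]zxx_   (C,z)→(C,y,R)
state=C head=4 tape=zxyy[z]xx_   (C,z)→(C,y,R)
state=C head=5 tape=zxyyy[x]x_   (C,x)→(A,y,R)
state=A head=6 tape=zxyyyy[x]_   (A,x)→(C,z,R)
state=C head=7 tape=zxyyyyz[_]   (C,_)→(A,y,L)
state=A head=6 tape=zxyyyy[z]y   (A,z)→(C,x,R)
state=C head=7 tape=zxyyyyx[y]
M halts after 9 transitions.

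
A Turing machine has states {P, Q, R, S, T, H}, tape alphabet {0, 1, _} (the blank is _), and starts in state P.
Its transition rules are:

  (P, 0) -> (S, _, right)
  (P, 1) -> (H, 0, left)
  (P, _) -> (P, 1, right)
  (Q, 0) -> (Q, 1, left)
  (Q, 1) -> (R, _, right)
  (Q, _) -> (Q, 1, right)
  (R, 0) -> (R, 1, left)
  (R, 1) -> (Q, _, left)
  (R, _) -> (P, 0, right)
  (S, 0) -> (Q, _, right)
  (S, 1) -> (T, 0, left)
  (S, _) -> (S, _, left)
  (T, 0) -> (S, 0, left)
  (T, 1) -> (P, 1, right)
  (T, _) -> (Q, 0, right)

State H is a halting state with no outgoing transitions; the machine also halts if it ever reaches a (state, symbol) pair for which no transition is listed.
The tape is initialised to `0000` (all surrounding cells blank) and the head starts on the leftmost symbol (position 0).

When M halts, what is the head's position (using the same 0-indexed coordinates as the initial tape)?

2

state=P head=0 tape=[0]000   (P,0)→(S,_,right)
state=S head=1 tape=_[0]00   (S,0)→(Q,_,right)
state=Q head=2 tape=__[0]0   (Q,0)→(Q,1,left)
state=Q head=1 tape=_[_]10   (Q,_)→(Q,1,right)
state=Q head=2 tape=_1[1]0   (Q,1)→(R,_,right)
state=R head=3 tape=_1_[0]   (R,0)→(R,1,left)
state=R head=2 tape=_1[_]1   (R,_)→(P,0,right)
state=P head=3 tape=_10[1]   (P,1)→(H,0,left)
state=H head=2 tape=_1[0]0
At halt the head is at cell 2.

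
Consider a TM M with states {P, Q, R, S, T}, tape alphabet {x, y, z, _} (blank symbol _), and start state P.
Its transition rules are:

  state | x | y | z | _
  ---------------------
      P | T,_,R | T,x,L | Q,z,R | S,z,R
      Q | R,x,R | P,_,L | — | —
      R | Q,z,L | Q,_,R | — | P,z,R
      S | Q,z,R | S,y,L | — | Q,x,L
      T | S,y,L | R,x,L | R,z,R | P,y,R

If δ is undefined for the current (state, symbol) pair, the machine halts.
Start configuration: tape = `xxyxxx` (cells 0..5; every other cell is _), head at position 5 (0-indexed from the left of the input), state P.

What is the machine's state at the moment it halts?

state=P head=5 tape=xxyxx[x]___   (P,x)→(T,_,R)
state=T head=6 tape=xxyxx_[_]__   (T,_)→(P,y,R)
state=P head=7 tape=xxyxx_y[_]_   (P,_)→(S,z,R)
state=S head=8 tape=xxyxx_yz[_]   (S,_)→(Q,x,L)
state=Q head=7 tape=xxyxx_y[z]x
No transition is defined for (Q, z); M halts in state Q.

Q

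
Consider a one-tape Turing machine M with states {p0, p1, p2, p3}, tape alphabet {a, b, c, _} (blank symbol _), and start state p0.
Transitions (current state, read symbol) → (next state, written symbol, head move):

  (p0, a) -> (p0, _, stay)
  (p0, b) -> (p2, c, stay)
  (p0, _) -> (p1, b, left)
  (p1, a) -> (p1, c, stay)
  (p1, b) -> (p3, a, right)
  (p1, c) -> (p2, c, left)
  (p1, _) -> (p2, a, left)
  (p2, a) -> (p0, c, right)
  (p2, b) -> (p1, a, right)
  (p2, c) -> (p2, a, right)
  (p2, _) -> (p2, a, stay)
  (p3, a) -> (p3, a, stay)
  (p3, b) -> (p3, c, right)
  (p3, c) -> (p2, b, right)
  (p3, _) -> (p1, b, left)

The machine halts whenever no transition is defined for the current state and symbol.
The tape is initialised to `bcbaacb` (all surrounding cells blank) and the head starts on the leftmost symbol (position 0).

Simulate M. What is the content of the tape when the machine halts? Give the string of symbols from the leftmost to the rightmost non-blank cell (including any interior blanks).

aaccacb

state=p0 head=0 tape=[b]cbaacb   (p0,b)→(p2,c,stay)
state=p2 head=0 tape=[c]cbaacb   (p2,c)→(p2,a,right)
state=p2 head=1 tape=a[c]baacb   (p2,c)→(p2,a,right)
state=p2 head=2 tape=aa[b]aacb   (p2,b)→(p1,a,right)
state=p1 head=3 tape=aaa[a]acb   (p1,a)→(p1,c,stay)
state=p1 head=3 tape=aaa[c]acb   (p1,c)→(p2,c,left)
state=p2 head=2 tape=aa[a]cacb   (p2,a)→(p0,c,right)
state=p0 head=3 tape=aac[c]acb
The non-blank tape span at halt is aaccacb.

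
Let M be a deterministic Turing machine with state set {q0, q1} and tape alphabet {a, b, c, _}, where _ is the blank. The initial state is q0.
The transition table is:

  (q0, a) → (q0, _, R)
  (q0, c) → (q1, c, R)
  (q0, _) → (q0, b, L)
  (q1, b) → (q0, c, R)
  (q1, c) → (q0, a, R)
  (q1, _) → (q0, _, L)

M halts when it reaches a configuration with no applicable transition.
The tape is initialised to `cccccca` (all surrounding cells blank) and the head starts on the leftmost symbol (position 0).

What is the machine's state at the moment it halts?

q0 | [c]ccccca_   read c → write c, move R, go to q1
q1 | c[c]cccca_   read c → write a, move R, go to q0
q0 | ca[c]ccca_   read c → write c, move R, go to q1
q1 | cac[c]cca_   read c → write a, move R, go to q0
q0 | caca[c]ca_   read c → write c, move R, go to q1
q1 | cacac[c]a_   read c → write a, move R, go to q0
q0 | cacaca[a]_   read a → write _, move R, go to q0
q0 | cacaca_[_]   read _ → write b, move L, go to q0
q0 | cacaca[_]b   read _ → write b, move L, go to q0
q0 | cacac[a]bb   read a → write _, move R, go to q0
q0 | cacac_[b]b
No transition is defined for (q0, b); M halts in state q0.

q0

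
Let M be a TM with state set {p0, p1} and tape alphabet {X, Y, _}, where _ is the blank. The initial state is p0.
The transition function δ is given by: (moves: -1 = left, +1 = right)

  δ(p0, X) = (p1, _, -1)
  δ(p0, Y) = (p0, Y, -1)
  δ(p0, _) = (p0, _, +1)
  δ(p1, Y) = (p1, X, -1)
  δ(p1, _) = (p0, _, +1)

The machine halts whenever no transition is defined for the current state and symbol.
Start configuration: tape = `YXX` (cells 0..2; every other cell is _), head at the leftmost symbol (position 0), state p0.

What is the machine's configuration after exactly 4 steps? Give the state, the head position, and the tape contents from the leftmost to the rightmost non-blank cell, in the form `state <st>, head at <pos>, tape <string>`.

state p0, head at 0, tape YXX

p0 | _[Y]XX   read Y → write Y, move -1, go to p0
p0 | [_]YXX   read _ → write _, move +1, go to p0
p0 | _[Y]XX   read Y → write Y, move -1, go to p0
p0 | [_]YXX   read _ → write _, move +1, go to p0
p0 | _[Y]XX
After 4 steps: state p0, head at 0, tape YXX.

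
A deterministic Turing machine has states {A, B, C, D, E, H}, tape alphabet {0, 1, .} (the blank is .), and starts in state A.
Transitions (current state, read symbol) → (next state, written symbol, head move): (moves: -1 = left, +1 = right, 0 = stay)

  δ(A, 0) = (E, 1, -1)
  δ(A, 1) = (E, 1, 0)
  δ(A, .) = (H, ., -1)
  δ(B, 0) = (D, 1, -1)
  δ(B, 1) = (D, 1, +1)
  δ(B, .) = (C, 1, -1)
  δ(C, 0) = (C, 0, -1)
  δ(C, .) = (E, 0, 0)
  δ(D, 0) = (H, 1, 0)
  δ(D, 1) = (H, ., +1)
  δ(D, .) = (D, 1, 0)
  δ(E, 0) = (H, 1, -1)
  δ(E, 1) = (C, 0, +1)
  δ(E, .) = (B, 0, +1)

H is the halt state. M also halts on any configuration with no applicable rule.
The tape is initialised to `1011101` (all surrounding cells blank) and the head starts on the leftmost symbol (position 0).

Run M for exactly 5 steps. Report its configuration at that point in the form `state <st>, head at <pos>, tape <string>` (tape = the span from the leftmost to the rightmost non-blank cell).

state=A head=0 tape=.[1]011101   (A,1)→(E,1,0)
state=E head=0 tape=.[1]011101   (E,1)→(C,0,+1)
state=C head=1 tape=.0[0]11101   (C,0)→(C,0,-1)
state=C head=0 tape=.[0]011101   (C,0)→(C,0,-1)
state=C head=-1 tape=[.]0011101   (C,.)→(E,0,0)
state=E head=-1 tape=[0]0011101
After 5 steps: state E, head at -1, tape 00011101.

state E, head at -1, tape 00011101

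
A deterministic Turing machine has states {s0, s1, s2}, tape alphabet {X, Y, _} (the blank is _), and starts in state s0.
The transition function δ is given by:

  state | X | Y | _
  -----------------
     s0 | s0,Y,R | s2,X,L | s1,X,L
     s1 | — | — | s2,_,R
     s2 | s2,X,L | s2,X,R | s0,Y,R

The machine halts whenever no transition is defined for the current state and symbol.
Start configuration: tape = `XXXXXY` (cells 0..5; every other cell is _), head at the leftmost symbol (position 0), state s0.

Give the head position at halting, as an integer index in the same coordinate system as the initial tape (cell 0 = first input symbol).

state=s0 head=0 tape=_[X]XXXXY_   (s0,X)→(s0,Y,R)
state=s0 head=1 tape=_Y[X]XXXY_   (s0,X)→(s0,Y,R)
state=s0 head=2 tape=_YY[X]XXY_   (s0,X)→(s0,Y,R)
state=s0 head=3 tape=_YYY[X]XY_   (s0,X)→(s0,Y,R)
state=s0 head=4 tape=_YYYY[X]Y_   (s0,X)→(s0,Y,R)
state=s0 head=5 tape=_YYYYY[Y]_   (s0,Y)→(s2,X,L)
state=s2 head=4 tape=_YYYY[Y]X_   (s2,Y)→(s2,X,R)
state=s2 head=5 tape=_YYYYX[X]_   (s2,X)→(s2,X,L)
state=s2 head=4 tape=_YYYY[X]X_   (s2,X)→(s2,X,L)
state=s2 head=3 tape=_YYY[Y]XX_   (s2,Y)→(s2,X,R)
state=s2 head=4 tape=_YYYX[X]X_   (s2,X)→(s2,X,L)
state=s2 head=3 tape=_YYY[X]XX_   (s2,X)→(s2,X,L)
state=s2 head=2 tape=_YY[Y]XXX_   (s2,Y)→(s2,X,R)
state=s2 head=3 tape=_YYX[X]XX_   (s2,X)→(s2,X,L)
state=s2 head=2 tape=_YY[X]XXX_   (s2,X)→(s2,X,L)
state=s2 head=1 tape=_Y[Y]XXXX_   (s2,Y)→(s2,X,R)
state=s2 head=2 tape=_YX[X]XXX_   (s2,X)→(s2,X,L)
state=s2 head=1 tape=_Y[X]XXXX_   (s2,X)→(s2,X,L)
state=s2 head=0 tape=_[Y]XXXXX_   (s2,Y)→(s2,X,R)
state=s2 head=1 tape=_X[X]XXXX_   (s2,X)→(s2,X,L)
state=s2 head=0 tape=_[X]XXXXX_   (s2,X)→(s2,X,L)
state=s2 head=-1 tape=[_]XXXXXX_   (s2,_)→(s0,Y,R)
state=s0 head=0 tape=Y[X]XXXXX_   (s0,X)→(s0,Y,R)
state=s0 head=1 tape=YY[X]XXXX_   (s0,X)→(s0,Y,R)
state=s0 head=2 tape=YYY[X]XXX_   (s0,X)→(s0,Y,R)
state=s0 head=3 tape=YYYY[X]XX_   (s0,X)→(s0,Y,R)
state=s0 head=4 tape=YYYYY[X]X_   (s0,X)→(s0,Y,R)
state=s0 head=5 tape=YYYYYY[X]_   (s0,X)→(s0,Y,R)
state=s0 head=6 tape=YYYYYYY[_]   (s0,_)→(s1,X,L)
state=s1 head=5 tape=YYYYYY[Y]X
At halt the head is at cell 5.

5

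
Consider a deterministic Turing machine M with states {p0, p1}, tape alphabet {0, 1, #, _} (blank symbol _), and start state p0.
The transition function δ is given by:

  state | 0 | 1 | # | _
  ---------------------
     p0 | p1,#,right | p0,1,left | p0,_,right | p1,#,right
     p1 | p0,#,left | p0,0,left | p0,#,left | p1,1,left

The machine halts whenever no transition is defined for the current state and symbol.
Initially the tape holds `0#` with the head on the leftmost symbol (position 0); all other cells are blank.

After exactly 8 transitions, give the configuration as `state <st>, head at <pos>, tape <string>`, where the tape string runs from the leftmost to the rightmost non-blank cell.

state=p0 head=0 tape=[0]#__   (p0,0)→(p1,#,right)
state=p1 head=1 tape=#[#]__   (p1,#)→(p0,#,left)
state=p0 head=0 tape=[#]#__   (p0,#)→(p0,_,right)
state=p0 head=1 tape=_[#]__   (p0,#)→(p0,_,right)
state=p0 head=2 tape=__[_]_   (p0,_)→(p1,#,right)
state=p1 head=3 tape=__#[_]   (p1,_)→(p1,1,left)
state=p1 head=2 tape=__[#]1   (p1,#)→(p0,#,left)
state=p0 head=1 tape=_[_]#1   (p0,_)→(p1,#,right)
state=p1 head=2 tape=_#[#]1
After 8 steps: state p1, head at 2, tape ##1.

state p1, head at 2, tape ##1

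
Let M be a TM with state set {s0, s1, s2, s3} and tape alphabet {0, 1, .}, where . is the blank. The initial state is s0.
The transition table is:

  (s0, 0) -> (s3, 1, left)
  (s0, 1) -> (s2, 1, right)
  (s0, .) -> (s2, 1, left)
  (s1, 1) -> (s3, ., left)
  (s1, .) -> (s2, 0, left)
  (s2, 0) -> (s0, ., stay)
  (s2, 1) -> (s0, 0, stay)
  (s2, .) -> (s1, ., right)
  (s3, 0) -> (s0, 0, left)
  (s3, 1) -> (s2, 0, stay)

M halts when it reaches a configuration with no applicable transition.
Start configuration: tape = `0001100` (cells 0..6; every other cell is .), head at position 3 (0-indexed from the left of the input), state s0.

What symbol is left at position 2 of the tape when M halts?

state=s0 head=3 tape=.000[1]100   (s0,1)→(s2,1,right)
state=s2 head=4 tape=.0001[1]00   (s2,1)→(s0,0,stay)
state=s0 head=4 tape=.0001[0]00   (s0,0)→(s3,1,left)
state=s3 head=3 tape=.000[1]100   (s3,1)→(s2,0,stay)
state=s2 head=3 tape=.000[0]100   (s2,0)→(s0,.,stay)
state=s0 head=3 tape=.000[.]100   (s0,.)→(s2,1,left)
state=s2 head=2 tape=.00[0]1100   (s2,0)→(s0,.,stay)
state=s0 head=2 tape=.00[.]1100   (s0,.)→(s2,1,left)
state=s2 head=1 tape=.0[0]11100   (s2,0)→(s0,.,stay)
state=s0 head=1 tape=.0[.]11100   (s0,.)→(s2,1,left)
state=s2 head=0 tape=.[0]111100   (s2,0)→(s0,.,stay)
state=s0 head=0 tape=.[.]111100   (s0,.)→(s2,1,left)
state=s2 head=-1 tape=[.]1111100   (s2,.)→(s1,.,right)
state=s1 head=0 tape=.[1]111100   (s1,1)→(s3,.,left)
state=s3 head=-1 tape=[.].111100
Cell 2 holds 1 when M halts.

1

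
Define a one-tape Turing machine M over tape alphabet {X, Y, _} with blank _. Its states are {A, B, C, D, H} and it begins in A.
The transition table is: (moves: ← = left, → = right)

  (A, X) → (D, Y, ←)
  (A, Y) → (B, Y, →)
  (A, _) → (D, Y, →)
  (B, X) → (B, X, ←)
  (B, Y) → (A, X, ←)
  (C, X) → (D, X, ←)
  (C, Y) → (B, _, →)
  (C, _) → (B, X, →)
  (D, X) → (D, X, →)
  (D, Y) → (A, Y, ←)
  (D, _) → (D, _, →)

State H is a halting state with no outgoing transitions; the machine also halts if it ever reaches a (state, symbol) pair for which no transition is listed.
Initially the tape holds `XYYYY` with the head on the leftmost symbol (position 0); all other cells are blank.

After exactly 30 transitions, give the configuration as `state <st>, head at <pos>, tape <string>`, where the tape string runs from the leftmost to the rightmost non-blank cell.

state=A head=0 tape=____[X]YYYY   (A,X)→(D,Y,←)
state=D head=-1 tape=___[_]YYYYY   (D,_)→(D,_,→)
state=D head=0 tape=____[Y]YYYY   (D,Y)→(A,Y,←)
state=A head=-1 tape=___[_]YYYYY   (A,_)→(D,Y,→)
state=D head=0 tape=___Y[Y]YYYY   (D,Y)→(A,Y,←)
state=A head=-1 tape=___[Y]YYYYY   (A,Y)→(B,Y,→)
state=B head=0 tape=___Y[Y]YYYY   (B,Y)→(A,X,←)
state=A head=-1 tape=___[Y]XYYYY   (A,Y)→(B,Y,→)
state=B head=0 tape=___Y[X]YYYY   (B,X)→(B,X,←)
state=B head=-1 tape=___[Y]XYYYY   (B,Y)→(A,X,←)
state=A head=-2 tape=__[_]XXYYYY   (A,_)→(D,Y,→)
state=D head=-1 tape=__Y[X]XYYYY   (D,X)→(D,X,→)
state=D head=0 tape=__YX[X]YYYY   (D,X)→(D,X,→)
state=D head=1 tape=__YXX[Y]YYY   (D,Y)→(A,Y,←)
state=A head=0 tape=__YX[X]YYYY   (A,X)→(D,Y,←)
state=D head=-1 tape=__Y[X]YYYYY   (D,X)→(D,X,→)
state=D head=0 tape=__YX[Y]YYYY   (D,Y)→(A,Y,←)
state=A head=-1 tape=__Y[X]YYYYY   (A,X)→(D,Y,←)
state=D head=-2 tape=__[Y]YYYYYY   (D,Y)→(A,Y,←)
state=A head=-3 tape=_[_]YYYYYYY   (A,_)→(D,Y,→)
state=D head=-2 tape=_Y[Y]YYYYYY   (D,Y)→(A,Y,←)
state=A head=-3 tape=_[Y]YYYYYYY   (A,Y)→(B,Y,→)
state=B head=-2 tape=_Y[Y]YYYYYY   (B,Y)→(A,X,←)
state=A head=-3 tape=_[Y]XYYYYYY   (A,Y)→(B,Y,→)
state=B head=-2 tape=_Y[X]YYYYYY   (B,X)→(B,X,←)
state=B head=-3 tape=_[Y]XYYYYYY   (B,Y)→(A,X,←)
state=A head=-4 tape=[_]XXYYYYYY   (A,_)→(D,Y,→)
state=D head=-3 tape=Y[X]XYYYYYY   (D,X)→(D,X,→)
state=D head=-2 tape=YX[X]YYYYYY   (D,X)→(D,X,→)
state=D head=-1 tape=YXX[Y]YYYYY   (D,Y)→(A,Y,←)
state=A head=-2 tape=YX[X]YYYYYY
After 30 steps: state A, head at -2, tape YXXYYYYYY.

state A, head at -2, tape YXXYYYYYY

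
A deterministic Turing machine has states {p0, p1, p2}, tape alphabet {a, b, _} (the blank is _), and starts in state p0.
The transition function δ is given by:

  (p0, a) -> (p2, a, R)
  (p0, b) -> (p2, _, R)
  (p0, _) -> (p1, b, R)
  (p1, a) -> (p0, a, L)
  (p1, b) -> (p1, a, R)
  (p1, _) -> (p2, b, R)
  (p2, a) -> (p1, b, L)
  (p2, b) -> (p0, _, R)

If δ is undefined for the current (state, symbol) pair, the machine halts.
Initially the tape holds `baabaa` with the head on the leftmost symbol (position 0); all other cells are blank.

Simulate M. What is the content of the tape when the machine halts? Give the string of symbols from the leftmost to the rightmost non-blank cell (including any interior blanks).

state=p0 head=0 tape=[b]aabaa_   (p0,b)→(p2,_,R)
state=p2 head=1 tape=_[a]abaa_   (p2,a)→(p1,b,L)
state=p1 head=0 tape=[_]babaa_   (p1,_)→(p2,b,R)
state=p2 head=1 tape=b[b]abaa_   (p2,b)→(p0,_,R)
state=p0 head=2 tape=b_[a]baa_   (p0,a)→(p2,a,R)
state=p2 head=3 tape=b_a[b]aa_   (p2,b)→(p0,_,R)
state=p0 head=4 tape=b_a_[a]a_   (p0,a)→(p2,a,R)
state=p2 head=5 tape=b_a_a[a]_   (p2,a)→(p1,b,L)
state=p1 head=4 tape=b_a_[a]b_   (p1,a)→(p0,a,L)
state=p0 head=3 tape=b_a[_]ab_   (p0,_)→(p1,b,R)
state=p1 head=4 tape=b_ab[a]b_   (p1,a)→(p0,a,L)
state=p0 head=3 tape=b_a[b]ab_   (p0,b)→(p2,_,R)
state=p2 head=4 tape=b_a_[a]b_   (p2,a)→(p1,b,L)
state=p1 head=3 tape=b_a[_]bb_   (p1,_)→(p2,b,R)
state=p2 head=4 tape=b_ab[b]b_   (p2,b)→(p0,_,R)
state=p0 head=5 tape=b_ab_[b]_   (p0,b)→(p2,_,R)
state=p2 head=6 tape=b_ab__[_]
The non-blank tape span at halt is b_ab.

b_ab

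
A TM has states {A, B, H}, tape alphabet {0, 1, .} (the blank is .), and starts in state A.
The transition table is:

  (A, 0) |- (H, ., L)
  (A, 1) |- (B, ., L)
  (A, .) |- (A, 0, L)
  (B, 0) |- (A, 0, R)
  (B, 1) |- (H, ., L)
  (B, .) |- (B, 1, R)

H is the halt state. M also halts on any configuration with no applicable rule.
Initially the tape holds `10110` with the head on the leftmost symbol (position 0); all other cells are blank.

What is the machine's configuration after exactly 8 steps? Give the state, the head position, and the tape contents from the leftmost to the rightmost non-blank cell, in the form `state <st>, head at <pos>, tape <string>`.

state=A head=0 tape=.[1]0110   (A,1)→(B,.,L)
state=B head=-1 tape=[.].0110   (B,.)→(B,1,R)
state=B head=0 tape=1[.]0110   (B,.)→(B,1,R)
state=B head=1 tape=11[0]110   (B,0)→(A,0,R)
state=A head=2 tape=110[1]10   (A,1)→(B,.,L)
state=B head=1 tape=11[0].10   (B,0)→(A,0,R)
state=A head=2 tape=110[.]10   (A,.)→(A,0,L)
state=A head=1 tape=11[0]010   (A,0)→(H,.,L)
state=H head=0 tape=1[1].010
After 8 steps: state H, head at 0, tape 11.010.

state H, head at 0, tape 11.010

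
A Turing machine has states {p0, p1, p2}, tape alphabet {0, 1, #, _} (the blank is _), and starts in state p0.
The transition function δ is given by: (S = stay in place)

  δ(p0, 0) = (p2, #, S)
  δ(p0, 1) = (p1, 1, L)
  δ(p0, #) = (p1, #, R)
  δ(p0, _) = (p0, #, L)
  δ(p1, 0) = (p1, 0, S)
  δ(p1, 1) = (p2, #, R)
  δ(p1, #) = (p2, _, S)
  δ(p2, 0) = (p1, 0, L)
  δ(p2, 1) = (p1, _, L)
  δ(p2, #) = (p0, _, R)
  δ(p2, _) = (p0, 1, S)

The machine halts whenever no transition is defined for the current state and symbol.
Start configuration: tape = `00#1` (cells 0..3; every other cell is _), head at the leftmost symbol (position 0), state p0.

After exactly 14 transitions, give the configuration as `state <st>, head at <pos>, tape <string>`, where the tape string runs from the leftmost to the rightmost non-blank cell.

state=p0 head=0 tape=[0]0#1_   (p0,0)→(p2,#,S)
state=p2 head=0 tape=[#]0#1_   (p2,#)→(p0,_,R)
state=p0 head=1 tape=_[0]#1_   (p0,0)→(p2,#,S)
state=p2 head=1 tape=_[#]#1_   (p2,#)→(p0,_,R)
state=p0 head=2 tape=__[#]1_   (p0,#)→(p1,#,R)
state=p1 head=3 tape=__#[1]_   (p1,1)→(p2,#,R)
state=p2 head=4 tape=__##[_]   (p2,_)→(p0,1,S)
state=p0 head=4 tape=__##[1]   (p0,1)→(p1,1,L)
state=p1 head=3 tape=__#[#]1   (p1,#)→(p2,_,S)
state=p2 head=3 tape=__#[_]1   (p2,_)→(p0,1,S)
state=p0 head=3 tape=__#[1]1   (p0,1)→(p1,1,L)
state=p1 head=2 tape=__[#]11   (p1,#)→(p2,_,S)
state=p2 head=2 tape=__[_]11   (p2,_)→(p0,1,S)
state=p0 head=2 tape=__[1]11   (p0,1)→(p1,1,L)
state=p1 head=1 tape=_[_]111
After 14 steps: state p1, head at 1, tape 111.

state p1, head at 1, tape 111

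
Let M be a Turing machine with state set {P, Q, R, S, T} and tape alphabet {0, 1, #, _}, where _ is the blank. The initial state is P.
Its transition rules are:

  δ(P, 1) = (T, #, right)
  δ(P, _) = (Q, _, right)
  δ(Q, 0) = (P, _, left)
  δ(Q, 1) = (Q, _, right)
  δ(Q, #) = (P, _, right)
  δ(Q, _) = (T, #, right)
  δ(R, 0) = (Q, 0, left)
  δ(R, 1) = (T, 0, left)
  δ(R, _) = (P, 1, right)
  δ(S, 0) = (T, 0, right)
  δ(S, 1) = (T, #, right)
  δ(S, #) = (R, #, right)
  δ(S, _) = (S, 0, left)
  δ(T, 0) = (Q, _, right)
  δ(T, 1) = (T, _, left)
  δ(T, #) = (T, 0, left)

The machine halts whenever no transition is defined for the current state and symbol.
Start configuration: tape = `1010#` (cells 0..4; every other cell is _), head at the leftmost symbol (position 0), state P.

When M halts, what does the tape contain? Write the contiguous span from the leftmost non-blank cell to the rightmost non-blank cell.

state=P head=0 tape=[1]010#   (P,1)→(T,#,right)
state=T head=1 tape=#[0]10#   (T,0)→(Q,_,right)
state=Q head=2 tape=#_[1]0#   (Q,1)→(Q,_,right)
state=Q head=3 tape=#__[0]#   (Q,0)→(P,_,left)
state=P head=2 tape=#_[_]_#   (P,_)→(Q,_,right)
state=Q head=3 tape=#__[_]#   (Q,_)→(T,#,right)
state=T head=4 tape=#__#[#]   (T,#)→(T,0,left)
state=T head=3 tape=#__[#]0   (T,#)→(T,0,left)
state=T head=2 tape=#_[_]00
The non-blank tape span at halt is #__00.

#__00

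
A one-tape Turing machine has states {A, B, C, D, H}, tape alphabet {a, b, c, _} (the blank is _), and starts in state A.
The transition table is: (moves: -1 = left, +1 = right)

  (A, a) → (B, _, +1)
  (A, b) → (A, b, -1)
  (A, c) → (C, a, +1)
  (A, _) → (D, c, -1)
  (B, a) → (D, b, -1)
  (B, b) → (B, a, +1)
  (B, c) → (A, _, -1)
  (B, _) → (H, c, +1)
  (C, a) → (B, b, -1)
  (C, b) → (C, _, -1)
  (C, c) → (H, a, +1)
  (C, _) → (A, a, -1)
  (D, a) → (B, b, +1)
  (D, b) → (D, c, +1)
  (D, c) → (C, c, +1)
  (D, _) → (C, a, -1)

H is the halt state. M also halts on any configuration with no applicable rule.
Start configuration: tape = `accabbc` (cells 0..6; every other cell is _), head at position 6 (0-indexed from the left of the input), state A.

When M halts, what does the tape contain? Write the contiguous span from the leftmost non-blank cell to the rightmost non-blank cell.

state=A head=6 tape=_accabb[c]_   (A,c)→(C,a,+1)
state=C head=7 tape=_accabba[_]   (C,_)→(A,a,-1)
state=A head=6 tape=_accabb[a]a   (A,a)→(B,_,+1)
state=B head=7 tape=_accabb_[a]   (B,a)→(D,b,-1)
state=D head=6 tape=_accabb[_]b   (D,_)→(C,a,-1)
state=C head=5 tape=_accab[b]ab   (C,b)→(C,_,-1)
state=C head=4 tape=_acca[b]_ab   (C,b)→(C,_,-1)
state=C head=3 tape=_acc[a]__ab   (C,a)→(B,b,-1)
state=B head=2 tape=_ac[c]b__ab   (B,c)→(A,_,-1)
state=A head=1 tape=_a[c]_b__ab   (A,c)→(C,a,+1)
state=C head=2 tape=_aa[_]b__ab   (C,_)→(A,a,-1)
state=A head=1 tape=_a[a]ab__ab   (A,a)→(B,_,+1)
state=B head=2 tape=_a_[a]b__ab   (B,a)→(D,b,-1)
state=D head=1 tape=_a[_]bb__ab   (D,_)→(C,a,-1)
state=C head=0 tape=_[a]abb__ab   (C,a)→(B,b,-1)
state=B head=-1 tape=[_]babb__ab   (B,_)→(H,c,+1)
state=H head=0 tape=c[b]abb__ab
The non-blank tape span at halt is cbabb__ab.

cbabb__ab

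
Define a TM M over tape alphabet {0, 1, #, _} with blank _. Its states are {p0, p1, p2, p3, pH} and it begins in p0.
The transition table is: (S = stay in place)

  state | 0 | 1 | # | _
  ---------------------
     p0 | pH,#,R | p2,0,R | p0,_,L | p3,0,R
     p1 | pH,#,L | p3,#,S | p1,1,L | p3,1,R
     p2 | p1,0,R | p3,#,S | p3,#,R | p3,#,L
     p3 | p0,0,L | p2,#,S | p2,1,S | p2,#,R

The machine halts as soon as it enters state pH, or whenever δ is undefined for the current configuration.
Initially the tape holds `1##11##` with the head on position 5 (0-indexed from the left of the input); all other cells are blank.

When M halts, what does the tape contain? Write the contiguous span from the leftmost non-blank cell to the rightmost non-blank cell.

1##0#1#

p0 | 1##11[#]#   read # → write _, move L, go to p0
p0 | 1##1[1]_#   read 1 → write 0, move R, go to p2
p2 | 1##10[_]#   read _ → write #, move L, go to p3
p3 | 1##1[0]##   read 0 → write 0, move L, go to p0
p0 | 1##[1]0##   read 1 → write 0, move R, go to p2
p2 | 1##0[0]##   read 0 → write 0, move R, go to p1
p1 | 1##00[#]#   read # → write 1, move L, go to p1
p1 | 1##0[0]1#   read 0 → write #, move L, go to pH
pH | 1##[0]#1#
The non-blank tape span at halt is 1##0#1#.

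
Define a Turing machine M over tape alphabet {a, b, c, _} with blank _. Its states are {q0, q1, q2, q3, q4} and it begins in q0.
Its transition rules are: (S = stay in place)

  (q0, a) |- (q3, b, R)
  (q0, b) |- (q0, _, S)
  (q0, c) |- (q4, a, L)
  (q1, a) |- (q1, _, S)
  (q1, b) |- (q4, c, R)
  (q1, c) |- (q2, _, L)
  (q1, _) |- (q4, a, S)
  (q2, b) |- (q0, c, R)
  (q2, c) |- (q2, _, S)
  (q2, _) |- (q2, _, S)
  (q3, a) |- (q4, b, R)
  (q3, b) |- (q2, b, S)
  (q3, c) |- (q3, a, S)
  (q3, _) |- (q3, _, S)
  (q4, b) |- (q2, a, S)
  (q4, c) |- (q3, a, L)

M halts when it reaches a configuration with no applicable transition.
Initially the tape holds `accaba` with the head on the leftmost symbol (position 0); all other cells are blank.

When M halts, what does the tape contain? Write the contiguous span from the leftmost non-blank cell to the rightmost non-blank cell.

bcbbaa

q0 | [a]ccaba   read a → write b, move R, go to q3
q3 | b[c]caba   read c → write a, move S, go to q3
q3 | b[a]caba   read a → write b, move R, go to q4
q4 | bb[c]aba   read c → write a, move L, go to q3
q3 | b[b]aaba   read b → write b, move S, go to q2
q2 | b[b]aaba   read b → write c, move R, go to q0
q0 | bc[a]aba   read a → write b, move R, go to q3
q3 | bcb[a]ba   read a → write b, move R, go to q4
q4 | bcbb[b]a   read b → write a, move S, go to q2
q2 | bcbb[a]a
The non-blank tape span at halt is bcbbaa.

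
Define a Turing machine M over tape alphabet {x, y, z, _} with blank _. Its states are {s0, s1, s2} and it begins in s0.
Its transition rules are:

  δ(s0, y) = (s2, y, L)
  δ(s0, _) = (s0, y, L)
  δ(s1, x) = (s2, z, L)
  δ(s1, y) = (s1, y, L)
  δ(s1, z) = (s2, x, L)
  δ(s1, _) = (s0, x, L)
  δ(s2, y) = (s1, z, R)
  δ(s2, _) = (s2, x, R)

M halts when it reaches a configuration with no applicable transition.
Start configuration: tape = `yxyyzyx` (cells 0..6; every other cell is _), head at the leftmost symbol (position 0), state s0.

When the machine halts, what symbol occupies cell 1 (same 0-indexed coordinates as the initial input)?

s0 | _[y]xyyzyx   read y → write y, move L, go to s2
s2 | [_]yxyyzyx   read _ → write x, move R, go to s2
s2 | x[y]xyyzyx   read y → write z, move R, go to s1
s1 | xz[x]yyzyx   read x → write z, move L, go to s2
s2 | x[z]zyyzyx
Cell 1 holds z when M halts.

z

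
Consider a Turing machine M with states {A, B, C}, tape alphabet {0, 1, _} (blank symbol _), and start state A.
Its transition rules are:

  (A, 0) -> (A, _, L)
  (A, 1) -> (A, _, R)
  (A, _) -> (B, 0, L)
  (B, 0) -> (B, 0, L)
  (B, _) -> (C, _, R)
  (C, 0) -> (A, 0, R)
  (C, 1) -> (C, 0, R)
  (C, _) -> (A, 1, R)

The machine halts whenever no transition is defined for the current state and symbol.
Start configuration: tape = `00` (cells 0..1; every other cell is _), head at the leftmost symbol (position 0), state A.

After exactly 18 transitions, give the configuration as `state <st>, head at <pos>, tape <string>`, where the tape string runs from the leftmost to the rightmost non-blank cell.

A | ___[0]0   read 0 → write _, move L, go to A
A | __[_]_0   read _ → write 0, move L, go to B
B | _[_]0_0   read _ → write _, move R, go to C
C | __[0]_0   read 0 → write 0, move R, go to A
A | __0[_]0   read _ → write 0, move L, go to B
B | __[0]00   read 0 → write 0, move L, go to B
B | _[_]000   read _ → write _, move R, go to C
C | __[0]00   read 0 → write 0, move R, go to A
A | __0[0]0   read 0 → write _, move L, go to A
A | __[0]_0   read 0 → write _, move L, go to A
A | _[_]__0   read _ → write 0, move L, go to B
B | [_]0__0   read _ → write _, move R, go to C
C | _[0]__0   read 0 → write 0, move R, go to A
A | _0[_]_0   read _ → write 0, move L, go to B
B | _[0]0_0   read 0 → write 0, move L, go to B
B | [_]00_0   read _ → write _, move R, go to C
C | _[0]0_0   read 0 → write 0, move R, go to A
A | _0[0]_0   read 0 → write _, move L, go to A
A | _[0]__0
After 18 steps: state A, head at -2, tape 0__0.

state A, head at -2, tape 0__0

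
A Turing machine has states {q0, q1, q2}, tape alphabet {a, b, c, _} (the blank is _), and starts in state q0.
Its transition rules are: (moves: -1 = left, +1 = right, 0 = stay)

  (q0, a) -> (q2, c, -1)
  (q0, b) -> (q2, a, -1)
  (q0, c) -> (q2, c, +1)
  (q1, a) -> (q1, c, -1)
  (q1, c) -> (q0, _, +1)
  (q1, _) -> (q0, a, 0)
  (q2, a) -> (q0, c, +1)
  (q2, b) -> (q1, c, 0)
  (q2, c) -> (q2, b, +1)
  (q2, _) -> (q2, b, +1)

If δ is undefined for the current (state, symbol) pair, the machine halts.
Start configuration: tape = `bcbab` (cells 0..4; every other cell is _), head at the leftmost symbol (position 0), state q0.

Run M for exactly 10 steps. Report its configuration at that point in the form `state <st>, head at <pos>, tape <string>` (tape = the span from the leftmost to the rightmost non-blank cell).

q0 | _[b]cbab   read b → write a, move -1, go to q2
q2 | [_]acbab   read _ → write b, move +1, go to q2
q2 | b[a]cbab   read a → write c, move +1, go to q0
q0 | bc[c]bab   read c → write c, move +1, go to q2
q2 | bcc[b]ab   read b → write c, move 0, go to q1
q1 | bcc[c]ab   read c → write _, move +1, go to q0
q0 | bcc_[a]b   read a → write c, move -1, go to q2
q2 | bcc[_]cb   read _ → write b, move +1, go to q2
q2 | bccb[c]b   read c → write b, move +1, go to q2
q2 | bccbb[b]   read b → write c, move 0, go to q1
q1 | bccbb[c]
After 10 steps: state q1, head at 4, tape bccbbc.

state q1, head at 4, tape bccbbc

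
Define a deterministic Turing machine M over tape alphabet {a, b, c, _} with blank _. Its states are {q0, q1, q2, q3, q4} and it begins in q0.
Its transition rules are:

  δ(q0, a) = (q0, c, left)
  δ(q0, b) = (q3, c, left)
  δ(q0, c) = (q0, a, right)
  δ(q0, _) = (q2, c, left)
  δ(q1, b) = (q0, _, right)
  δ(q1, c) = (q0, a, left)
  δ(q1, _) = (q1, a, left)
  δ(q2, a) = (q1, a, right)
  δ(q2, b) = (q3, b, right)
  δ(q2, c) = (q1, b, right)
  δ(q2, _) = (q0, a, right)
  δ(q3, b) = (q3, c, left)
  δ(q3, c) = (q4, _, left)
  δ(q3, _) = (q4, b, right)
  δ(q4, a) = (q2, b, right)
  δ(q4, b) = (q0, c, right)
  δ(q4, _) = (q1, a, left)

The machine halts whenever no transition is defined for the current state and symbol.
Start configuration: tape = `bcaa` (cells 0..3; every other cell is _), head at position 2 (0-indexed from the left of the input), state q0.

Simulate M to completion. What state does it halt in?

q4

q0 | _bc[a]a   read a → write c, move left, go to q0
q0 | _b[c]ca   read c → write a, move right, go to q0
q0 | _ba[c]a   read c → write a, move right, go to q0
q0 | _baa[a]   read a → write c, move left, go to q0
q0 | _ba[a]c   read a → write c, move left, go to q0
q0 | _b[a]cc   read a → write c, move left, go to q0
q0 | _[b]ccc   read b → write c, move left, go to q3
q3 | [_]cccc   read _ → write b, move right, go to q4
q4 | b[c]ccc
No transition is defined for (q4, c); M halts in state q4.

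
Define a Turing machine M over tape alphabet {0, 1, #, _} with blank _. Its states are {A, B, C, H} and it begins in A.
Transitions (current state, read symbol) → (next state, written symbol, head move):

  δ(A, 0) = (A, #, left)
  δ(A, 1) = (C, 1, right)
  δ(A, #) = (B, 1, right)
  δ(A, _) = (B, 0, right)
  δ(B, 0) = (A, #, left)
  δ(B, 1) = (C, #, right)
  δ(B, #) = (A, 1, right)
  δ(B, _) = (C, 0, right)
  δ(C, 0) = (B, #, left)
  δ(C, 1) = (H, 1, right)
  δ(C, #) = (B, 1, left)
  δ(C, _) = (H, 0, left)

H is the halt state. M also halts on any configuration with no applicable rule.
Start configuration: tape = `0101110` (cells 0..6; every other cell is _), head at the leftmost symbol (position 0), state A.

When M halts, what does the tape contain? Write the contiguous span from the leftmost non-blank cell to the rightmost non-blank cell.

A | _[0]101110   read 0 → write #, move left, go to A
A | [_]#101110   read _ → write 0, move right, go to B
B | 0[#]101110   read # → write 1, move right, go to A
A | 01[1]01110   read 1 → write 1, move right, go to C
C | 011[0]1110   read 0 → write #, move left, go to B
B | 01[1]#1110   read 1 → write #, move right, go to C
C | 01#[#]1110   read # → write 1, move left, go to B
B | 01[#]11110   read # → write 1, move right, go to A
A | 011[1]1110   read 1 → write 1, move right, go to C
C | 0111[1]110   read 1 → write 1, move right, go to H
H | 01111[1]10
The non-blank tape span at halt is 01111110.

01111110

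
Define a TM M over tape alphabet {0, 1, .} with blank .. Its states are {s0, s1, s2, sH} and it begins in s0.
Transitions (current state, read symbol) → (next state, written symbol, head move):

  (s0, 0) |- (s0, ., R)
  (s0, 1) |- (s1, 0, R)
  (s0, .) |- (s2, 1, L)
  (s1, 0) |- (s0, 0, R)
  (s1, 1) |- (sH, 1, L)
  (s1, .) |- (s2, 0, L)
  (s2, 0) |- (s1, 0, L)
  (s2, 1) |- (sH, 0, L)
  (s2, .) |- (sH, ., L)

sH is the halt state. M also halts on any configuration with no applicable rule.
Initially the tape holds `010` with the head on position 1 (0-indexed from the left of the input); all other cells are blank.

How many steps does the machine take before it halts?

18

s0 | 0[1]0...   read 1 → write 0, move R, go to s1
s1 | 00[0]...   read 0 → write 0, move R, go to s0
s0 | 000[.]..   read . → write 1, move L, go to s2
s2 | 00[0]1..   read 0 → write 0, move L, go to s1
s1 | 0[0]01..   read 0 → write 0, move R, go to s0
s0 | 00[0]1..   read 0 → write ., move R, go to s0
s0 | 00.[1]..   read 1 → write 0, move R, go to s1
s1 | 00.0[.].   read . → write 0, move L, go to s2
s2 | 00.[0]0.   read 0 → write 0, move L, go to s1
s1 | 00[.]00.   read . → write 0, move L, go to s2
s2 | 0[0]000.   read 0 → write 0, move L, go to s1
s1 | [0]0000.   read 0 → write 0, move R, go to s0
s0 | 0[0]000.   read 0 → write ., move R, go to s0
s0 | 0.[0]00.   read 0 → write ., move R, go to s0
s0 | 0..[0]0.   read 0 → write ., move R, go to s0
s0 | 0...[0].   read 0 → write ., move R, go to s0
s0 | 0....[.]   read . → write 1, move L, go to s2
s2 | 0...[.]1   read . → write ., move L, go to sH
sH | 0..[.].1
M halts after 18 transitions.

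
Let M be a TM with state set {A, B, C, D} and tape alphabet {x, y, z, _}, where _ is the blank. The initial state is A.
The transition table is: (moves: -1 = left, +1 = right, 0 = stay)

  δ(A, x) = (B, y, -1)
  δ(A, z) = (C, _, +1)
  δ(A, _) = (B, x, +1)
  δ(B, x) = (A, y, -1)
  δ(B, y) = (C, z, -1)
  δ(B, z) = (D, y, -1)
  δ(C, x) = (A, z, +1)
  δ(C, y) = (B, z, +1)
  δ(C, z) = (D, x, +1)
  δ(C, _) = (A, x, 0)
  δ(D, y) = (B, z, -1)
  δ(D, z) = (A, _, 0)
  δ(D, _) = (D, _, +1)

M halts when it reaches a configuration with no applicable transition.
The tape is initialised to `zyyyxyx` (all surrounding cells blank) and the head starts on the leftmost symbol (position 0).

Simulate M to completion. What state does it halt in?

A

A | [z]yyyxyx   read z → write _, move +1, go to C
C | _[y]yyxyx   read y → write z, move +1, go to B
B | _z[y]yxyx   read y → write z, move -1, go to C
C | _[z]zyxyx   read z → write x, move +1, go to D
D | _x[z]yxyx   read z → write _, move 0, go to A
A | _x[_]yxyx   read _ → write x, move +1, go to B
B | _xx[y]xyx   read y → write z, move -1, go to C
C | _x[x]zxyx   read x → write z, move +1, go to A
A | _xz[z]xyx   read z → write _, move +1, go to C
C | _xz_[x]yx   read x → write z, move +1, go to A
A | _xz_z[y]x
No transition is defined for (A, y); M halts in state A.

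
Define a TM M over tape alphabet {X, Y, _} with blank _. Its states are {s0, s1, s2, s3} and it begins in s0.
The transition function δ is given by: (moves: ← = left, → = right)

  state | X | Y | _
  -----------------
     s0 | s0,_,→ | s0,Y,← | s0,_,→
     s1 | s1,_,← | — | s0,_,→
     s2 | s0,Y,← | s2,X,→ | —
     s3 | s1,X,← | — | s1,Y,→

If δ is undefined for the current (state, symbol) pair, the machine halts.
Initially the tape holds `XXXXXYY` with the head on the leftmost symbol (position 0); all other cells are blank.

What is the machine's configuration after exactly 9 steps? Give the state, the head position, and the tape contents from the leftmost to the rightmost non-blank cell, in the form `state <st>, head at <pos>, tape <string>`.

state s0, head at 5, tape YY

state=s0 head=0 tape=[X]XXXXYY   (s0,X)→(s0,_,→)
state=s0 head=1 tape=_[X]XXXYY   (s0,X)→(s0,_,→)
state=s0 head=2 tape=__[X]XXYY   (s0,X)→(s0,_,→)
state=s0 head=3 tape=___[X]XYY   (s0,X)→(s0,_,→)
state=s0 head=4 tape=____[X]YY   (s0,X)→(s0,_,→)
state=s0 head=5 tape=_____[Y]Y   (s0,Y)→(s0,Y,←)
state=s0 head=4 tape=____[_]YY   (s0,_)→(s0,_,→)
state=s0 head=5 tape=_____[Y]Y   (s0,Y)→(s0,Y,←)
state=s0 head=4 tape=____[_]YY   (s0,_)→(s0,_,→)
state=s0 head=5 tape=_____[Y]Y
After 9 steps: state s0, head at 5, tape YY.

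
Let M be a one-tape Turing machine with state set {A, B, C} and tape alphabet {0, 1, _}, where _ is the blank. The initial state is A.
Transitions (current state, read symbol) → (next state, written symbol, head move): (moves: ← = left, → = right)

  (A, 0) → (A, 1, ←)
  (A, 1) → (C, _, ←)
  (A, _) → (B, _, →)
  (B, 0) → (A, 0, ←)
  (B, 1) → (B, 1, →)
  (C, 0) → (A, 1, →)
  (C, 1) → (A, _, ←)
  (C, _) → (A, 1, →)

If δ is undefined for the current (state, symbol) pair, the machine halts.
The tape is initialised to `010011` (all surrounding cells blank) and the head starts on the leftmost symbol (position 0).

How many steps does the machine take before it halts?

8

state=A head=0 tape=_[0]10011   (A,0)→(A,1,←)
state=A head=-1 tape=[_]110011   (A,_)→(B,_,→)
state=B head=0 tape=_[1]10011   (B,1)→(B,1,→)
state=B head=1 tape=_1[1]0011   (B,1)→(B,1,→)
state=B head=2 tape=_11[0]011   (B,0)→(A,0,←)
state=A head=1 tape=_1[1]0011   (A,1)→(C,_,←)
state=C head=0 tape=_[1]_0011   (C,1)→(A,_,←)
state=A head=-1 tape=[_]__0011   (A,_)→(B,_,→)
state=B head=0 tape=_[_]_0011
M halts after 8 transitions.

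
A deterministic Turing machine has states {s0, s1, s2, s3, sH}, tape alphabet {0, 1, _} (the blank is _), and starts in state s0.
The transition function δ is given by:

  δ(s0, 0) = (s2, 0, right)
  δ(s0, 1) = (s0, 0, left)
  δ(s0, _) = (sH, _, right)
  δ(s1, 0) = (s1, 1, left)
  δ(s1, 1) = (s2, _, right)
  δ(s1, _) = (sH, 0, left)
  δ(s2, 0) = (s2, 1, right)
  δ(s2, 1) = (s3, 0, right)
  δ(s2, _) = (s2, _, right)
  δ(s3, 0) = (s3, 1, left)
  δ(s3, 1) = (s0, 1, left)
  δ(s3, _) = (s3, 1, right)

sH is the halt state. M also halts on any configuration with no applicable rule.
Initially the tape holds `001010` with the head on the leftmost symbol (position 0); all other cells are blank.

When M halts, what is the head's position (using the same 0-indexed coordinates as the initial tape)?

s0 | __[0]01010   read 0 → write 0, move right, go to s2
s2 | __0[0]1010   read 0 → write 1, move right, go to s2
s2 | __01[1]010   read 1 → write 0, move right, go to s3
s3 | __010[0]10   read 0 → write 1, move left, go to s3
s3 | __01[0]110   read 0 → write 1, move left, go to s3
s3 | __0[1]1110   read 1 → write 1, move left, go to s0
s0 | __[0]11110   read 0 → write 0, move right, go to s2
s2 | __0[1]1110   read 1 → write 0, move right, go to s3
s3 | __00[1]110   read 1 → write 1, move left, go to s0
s0 | __0[0]1110   read 0 → write 0, move right, go to s2
s2 | __00[1]110   read 1 → write 0, move right, go to s3
s3 | __000[1]10   read 1 → write 1, move left, go to s0
s0 | __00[0]110   read 0 → write 0, move right, go to s2
s2 | __000[1]10   read 1 → write 0, move right, go to s3
s3 | __0000[1]0   read 1 → write 1, move left, go to s0
s0 | __000[0]10   read 0 → write 0, move right, go to s2
s2 | __0000[1]0   read 1 → write 0, move right, go to s3
s3 | __00000[0]   read 0 → write 1, move left, go to s3
s3 | __0000[0]1   read 0 → write 1, move left, go to s3
s3 | __000[0]11   read 0 → write 1, move left, go to s3
s3 | __00[0]111   read 0 → write 1, move left, go to s3
s3 | __0[0]1111   read 0 → write 1, move left, go to s3
s3 | __[0]11111   read 0 → write 1, move left, go to s3
s3 | _[_]111111   read _ → write 1, move right, go to s3
s3 | _1[1]11111   read 1 → write 1, move left, go to s0
s0 | _[1]111111   read 1 → write 0, move left, go to s0
s0 | [_]0111111   read _ → write _, move right, go to sH
sH | _[0]111111
At halt the head is at cell -1.

-1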